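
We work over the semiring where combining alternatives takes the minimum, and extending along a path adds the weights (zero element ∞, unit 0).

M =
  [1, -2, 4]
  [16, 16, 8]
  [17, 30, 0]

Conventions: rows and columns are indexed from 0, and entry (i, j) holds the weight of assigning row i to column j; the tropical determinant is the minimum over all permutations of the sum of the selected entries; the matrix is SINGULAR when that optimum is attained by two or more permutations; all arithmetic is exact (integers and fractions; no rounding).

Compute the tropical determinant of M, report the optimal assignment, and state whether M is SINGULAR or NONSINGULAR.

σ = (0, 1, 2): 1 + 16 + 0 = 17
σ = (0, 2, 1): 1 + 8 + 30 = 39
σ = (1, 0, 2): (-2) + 16 + 0 = 14
σ = (1, 2, 0): (-2) + 8 + 17 = 23
σ = (2, 0, 1): 4 + 16 + 30 = 50
σ = (2, 1, 0): 4 + 16 + 17 = 37
Optimal value attained by: σ = (1, 0, 2).
Answer: det⊕(M) = 14; verdict: NONSINGULAR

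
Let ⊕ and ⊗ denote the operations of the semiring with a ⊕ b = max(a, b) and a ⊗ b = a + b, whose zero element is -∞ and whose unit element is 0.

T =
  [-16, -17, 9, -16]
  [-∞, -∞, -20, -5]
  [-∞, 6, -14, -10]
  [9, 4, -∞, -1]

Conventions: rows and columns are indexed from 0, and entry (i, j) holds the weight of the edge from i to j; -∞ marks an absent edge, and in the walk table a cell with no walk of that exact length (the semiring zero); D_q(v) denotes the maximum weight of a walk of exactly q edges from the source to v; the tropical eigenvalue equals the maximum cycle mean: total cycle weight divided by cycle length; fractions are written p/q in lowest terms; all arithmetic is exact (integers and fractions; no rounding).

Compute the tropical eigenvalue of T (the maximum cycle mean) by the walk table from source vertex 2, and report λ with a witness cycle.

q=0: [-∞, -∞, 0, -∞]
q=1: [-∞, 6, -14, -10]
q=2: [-1, -6, -14, 1]
q=3: [10, 5, 8, 0]
q=4: [9, 14, 19, 0]
Optimal cycle mean attained by: cycle 0->2->1->3->0, total 9 + 6 + (-5) + 9, length 4.
Answer: λ = 19/4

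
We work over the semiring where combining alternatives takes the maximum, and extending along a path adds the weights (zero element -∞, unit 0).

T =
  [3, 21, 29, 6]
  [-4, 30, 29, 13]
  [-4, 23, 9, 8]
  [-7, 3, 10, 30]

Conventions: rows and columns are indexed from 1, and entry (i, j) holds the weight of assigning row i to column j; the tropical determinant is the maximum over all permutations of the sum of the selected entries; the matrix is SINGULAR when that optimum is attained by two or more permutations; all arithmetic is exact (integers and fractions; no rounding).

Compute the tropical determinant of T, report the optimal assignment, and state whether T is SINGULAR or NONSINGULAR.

σ = (1, 2, 3, 4): 3 + 30 + 9 + 30 = 72
σ = (1, 2, 4, 3): 3 + 30 + 8 + 10 = 51
σ = (1, 3, 2, 4): 3 + 29 + 23 + 30 = 85
σ = (1, 3, 4, 2): 3 + 29 + 8 + 3 = 43
σ = (1, 4, 2, 3): 3 + 13 + 23 + 10 = 49
σ = (1, 4, 3, 2): 3 + 13 + 9 + 3 = 28
σ = (2, 1, 3, 4): 21 + (-4) + 9 + 30 = 56
σ = (2, 1, 4, 3): 21 + (-4) + 8 + 10 = 35
σ = (2, 3, 1, 4): 21 + 29 + (-4) + 30 = 76
σ = (2, 3, 4, 1): 21 + 29 + 8 + (-7) = 51
σ = (2, 4, 1, 3): 21 + 13 + (-4) + 10 = 40
σ = (2, 4, 3, 1): 21 + 13 + 9 + (-7) = 36
σ = (3, 1, 2, 4): 29 + (-4) + 23 + 30 = 78
σ = (3, 1, 4, 2): 29 + (-4) + 8 + 3 = 36
σ = (3, 2, 1, 4): 29 + 30 + (-4) + 30 = 85
σ = (3, 2, 4, 1): 29 + 30 + 8 + (-7) = 60
σ = (3, 4, 1, 2): 29 + 13 + (-4) + 3 = 41
σ = (3, 4, 2, 1): 29 + 13 + 23 + (-7) = 58
σ = (4, 1, 2, 3): 6 + (-4) + 23 + 10 = 35
σ = (4, 1, 3, 2): 6 + (-4) + 9 + 3 = 14
σ = (4, 2, 1, 3): 6 + 30 + (-4) + 10 = 42
σ = (4, 2, 3, 1): 6 + 30 + 9 + (-7) = 38
σ = (4, 3, 1, 2): 6 + 29 + (-4) + 3 = 34
σ = (4, 3, 2, 1): 6 + 29 + 23 + (-7) = 51
Optimal value attained by: σ = (1, 3, 2, 4).
Answer: det⊕(T) = 85; verdict: SINGULAR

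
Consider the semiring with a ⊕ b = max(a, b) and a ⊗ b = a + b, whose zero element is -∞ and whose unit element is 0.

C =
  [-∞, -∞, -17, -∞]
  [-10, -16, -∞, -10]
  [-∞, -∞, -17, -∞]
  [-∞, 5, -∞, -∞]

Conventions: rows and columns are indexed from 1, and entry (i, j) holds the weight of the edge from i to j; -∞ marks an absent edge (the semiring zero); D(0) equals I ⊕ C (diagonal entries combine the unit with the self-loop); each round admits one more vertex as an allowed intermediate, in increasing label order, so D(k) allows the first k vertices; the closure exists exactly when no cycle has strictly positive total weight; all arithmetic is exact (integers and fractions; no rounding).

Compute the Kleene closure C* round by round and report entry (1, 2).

D(0):
  [0, -∞, -17, -∞]
  [-10, 0, -∞, -10]
  [-∞, -∞, 0, -∞]
  [-∞, 5, -∞, 0]
D(1):
  [0, -∞, -17, -∞]
  [-10, 0, -27, -10]
  [-∞, -∞, 0, -∞]
  [-∞, 5, -∞, 0]
D(2):
  [0, -∞, -17, -∞]
  [-10, 0, -27, -10]
  [-∞, -∞, 0, -∞]
  [-5, 5, -22, 0]
D(3):
  [0, -∞, -17, -∞]
  [-10, 0, -27, -10]
  [-∞, -∞, 0, -∞]
  [-5, 5, -22, 0]
D(4):
  [0, -∞, -17, -∞]
  [-10, 0, -27, -10]
  [-∞, -∞, 0, -∞]
  [-5, 5, -22, 0]
Answer: C*[1][2] = -∞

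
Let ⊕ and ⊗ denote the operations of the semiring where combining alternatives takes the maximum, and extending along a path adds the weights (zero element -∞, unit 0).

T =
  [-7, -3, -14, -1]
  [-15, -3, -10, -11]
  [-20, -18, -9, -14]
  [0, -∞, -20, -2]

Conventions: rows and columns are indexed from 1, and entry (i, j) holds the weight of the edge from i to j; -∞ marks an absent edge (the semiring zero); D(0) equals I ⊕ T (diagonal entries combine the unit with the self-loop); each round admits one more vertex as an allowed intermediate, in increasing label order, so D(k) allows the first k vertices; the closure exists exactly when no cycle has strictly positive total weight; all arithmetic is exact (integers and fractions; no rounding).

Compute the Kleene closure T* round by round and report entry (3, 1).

D(0):
  [0, -3, -14, -1]
  [-15, 0, -10, -11]
  [-20, -18, 0, -14]
  [0, -∞, -20, 0]
D(1):
  [0, -3, -14, -1]
  [-15, 0, -10, -11]
  [-20, -18, 0, -14]
  [0, -3, -14, 0]
D(2):
  [0, -3, -13, -1]
  [-15, 0, -10, -11]
  [-20, -18, 0, -14]
  [0, -3, -13, 0]
D(3):
  [0, -3, -13, -1]
  [-15, 0, -10, -11]
  [-20, -18, 0, -14]
  [0, -3, -13, 0]
D(4):
  [0, -3, -13, -1]
  [-11, 0, -10, -11]
  [-14, -17, 0, -14]
  [0, -3, -13, 0]
Answer: T*[3][1] = -14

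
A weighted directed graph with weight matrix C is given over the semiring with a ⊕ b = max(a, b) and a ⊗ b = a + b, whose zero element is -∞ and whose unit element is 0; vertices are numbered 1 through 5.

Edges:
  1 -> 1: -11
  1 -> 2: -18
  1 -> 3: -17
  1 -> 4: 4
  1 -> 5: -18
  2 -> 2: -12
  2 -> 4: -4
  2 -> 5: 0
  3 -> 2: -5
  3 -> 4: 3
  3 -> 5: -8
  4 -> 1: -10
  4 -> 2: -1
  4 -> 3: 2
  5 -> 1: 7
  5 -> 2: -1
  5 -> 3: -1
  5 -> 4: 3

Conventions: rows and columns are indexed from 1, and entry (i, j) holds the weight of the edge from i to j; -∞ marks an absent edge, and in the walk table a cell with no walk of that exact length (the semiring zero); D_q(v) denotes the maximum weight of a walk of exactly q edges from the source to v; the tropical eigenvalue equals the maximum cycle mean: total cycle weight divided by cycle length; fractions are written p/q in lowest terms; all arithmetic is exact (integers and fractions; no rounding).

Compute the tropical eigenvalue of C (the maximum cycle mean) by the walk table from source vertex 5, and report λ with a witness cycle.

q=0: [-∞, -∞, -∞, -∞, 0]
q=1: [7, -1, -1, 3, -∞]
q=2: [-4, 2, 5, 11, -1]
q=3: [6, 10, 13, 8, 2]
q=4: [9, 8, 10, 16, 10]
q=5: [17, 15, 18, 13, 8]
Optimal cycle mean attained by: cycle 1->4->2->5->1, total 4 + (-1) + 0 + 7, length 4.
Answer: λ = 5/2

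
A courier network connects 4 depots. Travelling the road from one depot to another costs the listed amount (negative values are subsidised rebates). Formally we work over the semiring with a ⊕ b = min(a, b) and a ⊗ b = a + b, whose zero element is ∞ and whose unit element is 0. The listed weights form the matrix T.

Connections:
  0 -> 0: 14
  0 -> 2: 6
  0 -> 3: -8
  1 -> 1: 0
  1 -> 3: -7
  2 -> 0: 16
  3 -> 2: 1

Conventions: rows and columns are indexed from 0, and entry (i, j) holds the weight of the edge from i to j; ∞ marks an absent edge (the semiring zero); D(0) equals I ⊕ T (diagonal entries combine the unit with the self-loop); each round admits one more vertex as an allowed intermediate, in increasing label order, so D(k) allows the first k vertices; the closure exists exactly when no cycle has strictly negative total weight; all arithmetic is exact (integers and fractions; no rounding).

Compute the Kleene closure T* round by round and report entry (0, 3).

D(0):
  [0, ∞, 6, -8]
  [∞, 0, ∞, -7]
  [16, ∞, 0, ∞]
  [∞, ∞, 1, 0]
D(1):
  [0, ∞, 6, -8]
  [∞, 0, ∞, -7]
  [16, ∞, 0, 8]
  [∞, ∞, 1, 0]
D(2):
  [0, ∞, 6, -8]
  [∞, 0, ∞, -7]
  [16, ∞, 0, 8]
  [∞, ∞, 1, 0]
D(3):
  [0, ∞, 6, -8]
  [∞, 0, ∞, -7]
  [16, ∞, 0, 8]
  [17, ∞, 1, 0]
D(4):
  [0, ∞, -7, -8]
  [10, 0, -6, -7]
  [16, ∞, 0, 8]
  [17, ∞, 1, 0]
Answer: T*[0][3] = -8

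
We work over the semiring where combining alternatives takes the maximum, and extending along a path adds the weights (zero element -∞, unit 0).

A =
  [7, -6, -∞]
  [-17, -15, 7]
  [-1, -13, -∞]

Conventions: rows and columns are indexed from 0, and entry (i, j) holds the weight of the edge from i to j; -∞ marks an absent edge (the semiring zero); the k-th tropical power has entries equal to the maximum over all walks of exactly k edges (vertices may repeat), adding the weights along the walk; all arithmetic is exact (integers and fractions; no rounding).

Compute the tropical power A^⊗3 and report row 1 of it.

A^⊗2:
  [14, 1, 1]
  [6, -6, -8]
  [6, -7, -6]
A^⊗3:
  [21, 8, 8]
  [13, 0, 1]
  [13, 0, 0]
Answer: row 1 of A^⊗3 = [13, 0, 1]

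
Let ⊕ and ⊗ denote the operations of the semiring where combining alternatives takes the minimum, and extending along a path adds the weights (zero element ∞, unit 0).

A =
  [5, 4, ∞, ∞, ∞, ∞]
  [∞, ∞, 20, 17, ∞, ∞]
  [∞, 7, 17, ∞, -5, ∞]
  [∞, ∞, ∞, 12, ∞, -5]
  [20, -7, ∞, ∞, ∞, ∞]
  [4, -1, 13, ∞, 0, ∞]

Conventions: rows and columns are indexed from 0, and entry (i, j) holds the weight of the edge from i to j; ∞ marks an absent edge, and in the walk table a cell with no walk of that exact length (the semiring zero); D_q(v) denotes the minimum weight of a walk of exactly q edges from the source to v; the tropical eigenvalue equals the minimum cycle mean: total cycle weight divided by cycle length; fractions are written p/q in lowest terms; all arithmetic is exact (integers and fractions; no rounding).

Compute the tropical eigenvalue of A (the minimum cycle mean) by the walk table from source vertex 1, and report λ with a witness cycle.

q=0: [∞, 0, ∞, ∞, ∞, ∞]
q=1: [∞, ∞, 20, 17, ∞, ∞]
q=2: [∞, 27, 37, 29, 15, 12]
q=3: [16, 8, 25, 41, 12, 24]
q=4: [21, 5, 28, 25, 20, 36]
q=5: [26, 13, 25, 22, 23, 20]
q=6: [24, 16, 33, 30, 20, 17]
Optimal cycle mean attained by: cycle 1->3->5->4->1, total 17 + (-5) + 0 + (-7), length 4.
Answer: λ = 5/4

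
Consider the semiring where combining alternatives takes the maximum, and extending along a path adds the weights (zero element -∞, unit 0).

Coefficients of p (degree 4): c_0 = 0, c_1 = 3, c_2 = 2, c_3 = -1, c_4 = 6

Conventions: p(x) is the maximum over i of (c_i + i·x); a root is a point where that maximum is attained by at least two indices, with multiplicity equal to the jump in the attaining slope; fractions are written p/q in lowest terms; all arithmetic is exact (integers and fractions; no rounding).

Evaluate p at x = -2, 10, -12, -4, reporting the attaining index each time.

p(-2) = max(0+0·(-2)=0, 3+1·(-2)=1, 2+2·(-2)=-2, -1+3·(-2)=-7, 6+4·(-2)=-2) = 1 (attained by i=1)
p(10) = max(0+0·10=0, 3+1·10=13, 2+2·10=22, -1+3·10=29, 6+4·10=46) = 46 (attained by i=4)
p(-12) = max(0+0·(-12)=0, 3+1·(-12)=-9, 2+2·(-12)=-22, -1+3·(-12)=-37, 6+4·(-12)=-42) = 0 (attained by i=0)
p(-4) = max(0+0·(-4)=0, 3+1·(-4)=-1, 2+2·(-4)=-6, -1+3·(-4)=-13, 6+4·(-4)=-10) = 0 (attained by i=0)
Answer: p(-2) = 1; p(10) = 46; p(-12) = 0; p(-4) = 0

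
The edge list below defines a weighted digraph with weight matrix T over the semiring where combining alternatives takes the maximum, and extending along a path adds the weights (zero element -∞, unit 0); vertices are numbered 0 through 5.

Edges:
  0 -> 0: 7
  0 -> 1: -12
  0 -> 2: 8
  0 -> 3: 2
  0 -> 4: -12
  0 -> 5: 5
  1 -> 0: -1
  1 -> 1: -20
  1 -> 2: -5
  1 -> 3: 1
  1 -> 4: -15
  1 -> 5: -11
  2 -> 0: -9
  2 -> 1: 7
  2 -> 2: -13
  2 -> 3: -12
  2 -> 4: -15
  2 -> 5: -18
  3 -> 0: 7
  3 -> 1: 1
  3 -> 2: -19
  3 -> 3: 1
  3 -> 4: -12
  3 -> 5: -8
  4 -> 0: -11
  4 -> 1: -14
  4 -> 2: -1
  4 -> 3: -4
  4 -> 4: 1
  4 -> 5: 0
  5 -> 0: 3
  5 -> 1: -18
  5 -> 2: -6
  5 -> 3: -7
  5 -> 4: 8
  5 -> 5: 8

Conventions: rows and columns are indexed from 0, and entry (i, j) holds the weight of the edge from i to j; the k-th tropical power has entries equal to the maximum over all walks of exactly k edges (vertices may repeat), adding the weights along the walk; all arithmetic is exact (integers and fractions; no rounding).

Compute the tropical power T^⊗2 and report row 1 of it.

T^⊗2:
  [14, 15, 15, 9, 13, 13]
  [8, 2, 7, 2, -3, 4]
  [6, -6, 2, 8, -8, -4]
  [14, 2, 15, 9, 0, 12]
  [3, 6, 0, -3, 8, 8]
  [11, 1, 11, 5, 16, 16]
Answer: row 1 of T^⊗2 = [8, 2, 7, 2, -3, 4]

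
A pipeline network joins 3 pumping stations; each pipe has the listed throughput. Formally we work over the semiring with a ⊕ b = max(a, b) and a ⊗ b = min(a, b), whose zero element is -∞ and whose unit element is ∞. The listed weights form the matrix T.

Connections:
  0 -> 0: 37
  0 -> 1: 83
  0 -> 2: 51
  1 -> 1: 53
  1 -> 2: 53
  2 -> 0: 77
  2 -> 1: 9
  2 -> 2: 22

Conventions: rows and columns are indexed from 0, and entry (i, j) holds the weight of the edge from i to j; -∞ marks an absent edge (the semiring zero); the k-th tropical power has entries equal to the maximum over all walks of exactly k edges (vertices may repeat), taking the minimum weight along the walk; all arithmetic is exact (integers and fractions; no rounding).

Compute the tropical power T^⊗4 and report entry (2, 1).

T^⊗2:
  [51, 53, 53]
  [53, 53, 53]
  [37, 77, 51]
T^⊗3:
  [53, 53, 53]
  [53, 53, 53]
  [51, 53, 53]
T^⊗4:
  [53, 53, 53]
  [53, 53, 53]
  [53, 53, 53]
Key observation: the optimum is the walk 2->0->1->1->1, with weight 77 min 83 min 53 min 53 = 53.
Optimal value attained by: walk 2->0->1->1->1.
Answer: (T^⊗4)[2][1] = 53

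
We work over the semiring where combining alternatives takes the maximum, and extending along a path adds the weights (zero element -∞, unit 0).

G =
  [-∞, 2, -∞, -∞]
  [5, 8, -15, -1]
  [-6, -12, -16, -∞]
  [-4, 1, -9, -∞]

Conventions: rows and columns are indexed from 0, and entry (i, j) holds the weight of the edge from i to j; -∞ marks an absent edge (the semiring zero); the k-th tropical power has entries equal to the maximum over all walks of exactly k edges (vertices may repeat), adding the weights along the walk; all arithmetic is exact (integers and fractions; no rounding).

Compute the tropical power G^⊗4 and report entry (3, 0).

G^⊗2:
  [7, 10, -13, 1]
  [13, 16, -7, 7]
  [-7, -4, -27, -13]
  [6, 9, -14, 0]
G^⊗3:
  [15, 18, -5, 9]
  [21, 24, 1, 15]
  [1, 4, -19, -5]
  [14, 17, -6, 8]
G^⊗4:
  [23, 26, 3, 17]
  [29, 32, 9, 23]
  [9, 12, -11, 3]
  [22, 25, 2, 16]
Key observation: the optimum is the walk 3->1->1->1->0, with weight 1 + 8 + 8 + 5 = 22.
Optimal value attained by: walk 3->1->1->1->0.
Answer: (G^⊗4)[3][0] = 22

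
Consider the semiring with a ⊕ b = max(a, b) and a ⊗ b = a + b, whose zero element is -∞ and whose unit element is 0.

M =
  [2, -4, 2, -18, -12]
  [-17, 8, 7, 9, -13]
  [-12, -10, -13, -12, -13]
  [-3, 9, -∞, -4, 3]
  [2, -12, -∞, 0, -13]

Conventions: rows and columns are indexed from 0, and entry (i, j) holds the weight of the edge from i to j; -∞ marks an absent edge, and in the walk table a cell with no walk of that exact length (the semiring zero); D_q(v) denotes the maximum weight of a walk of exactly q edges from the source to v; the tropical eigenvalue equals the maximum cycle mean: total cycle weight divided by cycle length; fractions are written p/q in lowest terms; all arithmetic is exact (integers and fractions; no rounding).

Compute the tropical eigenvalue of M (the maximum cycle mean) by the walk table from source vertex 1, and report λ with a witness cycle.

q=0: [-∞, 0, -∞, -∞, -∞]
q=1: [-17, 8, 7, 9, -13]
q=2: [6, 18, 15, 17, 12]
q=3: [14, 26, 25, 27, 20]
q=4: [24, 36, 33, 35, 30]
q=5: [32, 44, 43, 45, 38]
Optimal cycle mean attained by: cycle 1->3->1, total 9 + 9, length 2.
Answer: λ = 9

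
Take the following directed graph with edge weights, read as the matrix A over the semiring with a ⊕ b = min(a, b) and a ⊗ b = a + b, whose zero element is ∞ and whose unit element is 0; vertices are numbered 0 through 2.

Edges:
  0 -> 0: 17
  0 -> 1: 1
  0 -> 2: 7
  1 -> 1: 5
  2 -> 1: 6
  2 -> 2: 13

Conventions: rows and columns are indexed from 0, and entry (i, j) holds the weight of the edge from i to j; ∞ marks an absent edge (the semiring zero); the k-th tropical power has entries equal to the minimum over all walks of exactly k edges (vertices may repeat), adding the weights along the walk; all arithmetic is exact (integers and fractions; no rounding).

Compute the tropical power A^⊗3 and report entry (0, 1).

A^⊗2:
  [34, 6, 20]
  [∞, 10, ∞]
  [∞, 11, 26]
A^⊗3:
  [51, 11, 33]
  [∞, 15, ∞]
  [∞, 16, 39]
Key observation: the optimum is the walk 0->1->1->1, with weight 1 + 5 + 5 = 11.
Optimal value attained by: walk 0->1->1->1.
Answer: (A^⊗3)[0][1] = 11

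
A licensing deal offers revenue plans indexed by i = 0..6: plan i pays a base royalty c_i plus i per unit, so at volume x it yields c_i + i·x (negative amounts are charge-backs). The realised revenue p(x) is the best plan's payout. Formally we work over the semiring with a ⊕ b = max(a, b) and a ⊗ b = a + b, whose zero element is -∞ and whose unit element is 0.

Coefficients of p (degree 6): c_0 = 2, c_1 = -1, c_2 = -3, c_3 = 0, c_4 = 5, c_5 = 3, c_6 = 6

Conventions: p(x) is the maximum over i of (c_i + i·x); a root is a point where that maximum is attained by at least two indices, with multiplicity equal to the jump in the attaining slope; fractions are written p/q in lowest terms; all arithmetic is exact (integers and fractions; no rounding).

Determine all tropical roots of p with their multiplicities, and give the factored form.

hull edge (i=0, c=2) to (i=4, c=5): slope 3/4, span 4
hull edge (i=4, c=5) to (i=6, c=6): slope 1/2, span 2
Factored form: p(x) = 6 ⊗ (x ⊕ (-3/4)) ⊗ (x ⊕ (-3/4)) ⊗ (x ⊕ (-3/4)) ⊗ (x ⊕ (-3/4)) ⊗ (x ⊕ (-1/2)) ⊗ (x ⊕ (-1/2))
Answer: roots = -3/4 (mult 4), -1/2 (mult 2)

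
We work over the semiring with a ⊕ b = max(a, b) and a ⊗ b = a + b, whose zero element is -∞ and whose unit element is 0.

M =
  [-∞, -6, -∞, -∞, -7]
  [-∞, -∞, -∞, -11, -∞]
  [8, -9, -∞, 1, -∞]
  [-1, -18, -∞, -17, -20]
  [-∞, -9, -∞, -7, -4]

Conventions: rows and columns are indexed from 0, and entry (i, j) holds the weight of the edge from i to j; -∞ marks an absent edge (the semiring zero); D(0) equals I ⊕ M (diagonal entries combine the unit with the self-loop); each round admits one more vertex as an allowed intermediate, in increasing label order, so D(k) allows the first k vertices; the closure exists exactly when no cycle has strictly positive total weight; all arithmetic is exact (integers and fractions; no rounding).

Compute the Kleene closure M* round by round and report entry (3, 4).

D(0):
  [0, -6, -∞, -∞, -7]
  [-∞, 0, -∞, -11, -∞]
  [8, -9, 0, 1, -∞]
  [-1, -18, -∞, 0, -20]
  [-∞, -9, -∞, -7, 0]
D(1):
  [0, -6, -∞, -∞, -7]
  [-∞, 0, -∞, -11, -∞]
  [8, 2, 0, 1, 1]
  [-1, -7, -∞, 0, -8]
  [-∞, -9, -∞, -7, 0]
D(2):
  [0, -6, -∞, -17, -7]
  [-∞, 0, -∞, -11, -∞]
  [8, 2, 0, 1, 1]
  [-1, -7, -∞, 0, -8]
  [-∞, -9, -∞, -7, 0]
D(3):
  [0, -6, -∞, -17, -7]
  [-∞, 0, -∞, -11, -∞]
  [8, 2, 0, 1, 1]
  [-1, -7, -∞, 0, -8]
  [-∞, -9, -∞, -7, 0]
D(4):
  [0, -6, -∞, -17, -7]
  [-12, 0, -∞, -11, -19]
  [8, 2, 0, 1, 1]
  [-1, -7, -∞, 0, -8]
  [-8, -9, -∞, -7, 0]
D(5):
  [0, -6, -∞, -14, -7]
  [-12, 0, -∞, -11, -19]
  [8, 2, 0, 1, 1]
  [-1, -7, -∞, 0, -8]
  [-8, -9, -∞, -7, 0]
Answer: M*[3][4] = -8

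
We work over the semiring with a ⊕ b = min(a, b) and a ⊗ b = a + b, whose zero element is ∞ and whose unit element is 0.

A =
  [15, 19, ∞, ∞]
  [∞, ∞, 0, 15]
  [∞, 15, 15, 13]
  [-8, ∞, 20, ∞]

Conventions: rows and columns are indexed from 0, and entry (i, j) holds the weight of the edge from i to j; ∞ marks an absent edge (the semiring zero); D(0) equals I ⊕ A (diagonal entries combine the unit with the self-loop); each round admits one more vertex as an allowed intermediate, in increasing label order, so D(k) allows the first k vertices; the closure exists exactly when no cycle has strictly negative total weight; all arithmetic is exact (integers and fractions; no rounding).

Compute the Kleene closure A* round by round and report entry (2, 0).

D(0):
  [0, 19, ∞, ∞]
  [∞, 0, 0, 15]
  [∞, 15, 0, 13]
  [-8, ∞, 20, 0]
D(1):
  [0, 19, ∞, ∞]
  [∞, 0, 0, 15]
  [∞, 15, 0, 13]
  [-8, 11, 20, 0]
D(2):
  [0, 19, 19, 34]
  [∞, 0, 0, 15]
  [∞, 15, 0, 13]
  [-8, 11, 11, 0]
D(3):
  [0, 19, 19, 32]
  [∞, 0, 0, 13]
  [∞, 15, 0, 13]
  [-8, 11, 11, 0]
D(4):
  [0, 19, 19, 32]
  [5, 0, 0, 13]
  [5, 15, 0, 13]
  [-8, 11, 11, 0]
Answer: A*[2][0] = 5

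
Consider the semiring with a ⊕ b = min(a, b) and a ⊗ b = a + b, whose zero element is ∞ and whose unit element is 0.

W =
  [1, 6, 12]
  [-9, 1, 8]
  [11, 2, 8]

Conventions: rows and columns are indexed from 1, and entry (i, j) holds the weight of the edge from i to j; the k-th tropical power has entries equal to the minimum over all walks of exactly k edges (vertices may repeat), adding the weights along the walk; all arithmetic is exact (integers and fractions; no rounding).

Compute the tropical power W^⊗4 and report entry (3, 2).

W^⊗2:
  [-3, 7, 13]
  [-8, -3, 3]
  [-7, 3, 10]
W^⊗3:
  [-2, 3, 9]
  [-12, -2, 4]
  [-6, -1, 5]
W^⊗4:
  [-6, 4, 10]
  [-11, -6, 0]
  [-10, 0, 6]
Key observation: the optimum is the walk 3->2->1->1->2, with weight 2 + (-9) + 1 + 6 = 0.
Optimal value attained by: walk 3->2->1->1->2.
Answer: (W^⊗4)[3][2] = 0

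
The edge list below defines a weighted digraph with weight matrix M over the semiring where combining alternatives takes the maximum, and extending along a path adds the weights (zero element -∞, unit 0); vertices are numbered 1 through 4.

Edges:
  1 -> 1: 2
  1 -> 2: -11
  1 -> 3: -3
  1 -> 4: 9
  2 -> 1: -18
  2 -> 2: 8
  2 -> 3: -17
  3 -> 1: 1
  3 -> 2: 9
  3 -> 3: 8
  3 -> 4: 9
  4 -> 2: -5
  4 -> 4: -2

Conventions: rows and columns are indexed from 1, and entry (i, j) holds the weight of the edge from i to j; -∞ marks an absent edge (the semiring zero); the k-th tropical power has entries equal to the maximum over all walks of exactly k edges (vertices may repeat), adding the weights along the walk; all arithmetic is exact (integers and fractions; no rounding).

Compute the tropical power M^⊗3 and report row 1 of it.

M^⊗2:
  [4, 6, 5, 11]
  [-10, 16, -9, -8]
  [9, 17, 16, 17]
  [-23, 3, -22, -4]
M^⊗3:
  [6, 14, 13, 14]
  [-2, 24, -1, 0]
  [17, 25, 24, 25]
  [-15, 11, -14, -6]
Answer: row 1 of M^⊗3 = [6, 14, 13, 14]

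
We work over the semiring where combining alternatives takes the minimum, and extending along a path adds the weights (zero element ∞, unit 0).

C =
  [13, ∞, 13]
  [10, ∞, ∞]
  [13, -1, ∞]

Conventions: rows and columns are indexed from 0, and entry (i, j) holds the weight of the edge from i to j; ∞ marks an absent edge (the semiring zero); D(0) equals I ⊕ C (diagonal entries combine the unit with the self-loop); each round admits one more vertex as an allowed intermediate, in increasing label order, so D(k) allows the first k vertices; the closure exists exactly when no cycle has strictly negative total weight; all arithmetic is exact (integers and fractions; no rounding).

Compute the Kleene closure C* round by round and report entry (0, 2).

D(0):
  [0, ∞, 13]
  [10, 0, ∞]
  [13, -1, 0]
D(1):
  [0, ∞, 13]
  [10, 0, 23]
  [13, -1, 0]
D(2):
  [0, ∞, 13]
  [10, 0, 23]
  [9, -1, 0]
D(3):
  [0, 12, 13]
  [10, 0, 23]
  [9, -1, 0]
Answer: C*[0][2] = 13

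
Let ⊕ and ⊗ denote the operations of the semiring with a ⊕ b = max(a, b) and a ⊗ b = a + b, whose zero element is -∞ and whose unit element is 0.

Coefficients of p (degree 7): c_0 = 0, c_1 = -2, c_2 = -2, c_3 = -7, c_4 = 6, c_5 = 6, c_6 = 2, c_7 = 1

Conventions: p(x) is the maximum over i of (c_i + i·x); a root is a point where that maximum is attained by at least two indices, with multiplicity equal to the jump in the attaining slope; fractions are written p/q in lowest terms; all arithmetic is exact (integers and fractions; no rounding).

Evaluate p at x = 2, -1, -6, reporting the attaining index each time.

p(2) = max(0+0·2=0, -2+1·2=0, -2+2·2=2, -7+3·2=-1, 6+4·2=14, 6+5·2=16, 2+6·2=14, 1+7·2=15) = 16 (attained by i=5)
p(-1) = max(0+0·(-1)=0, -2+1·(-1)=-3, -2+2·(-1)=-4, -7+3·(-1)=-10, 6+4·(-1)=2, 6+5·(-1)=1, 2+6·(-1)=-4, 1+7·(-1)=-6) = 2 (attained by i=4)
p(-6) = max(0+0·(-6)=0, -2+1·(-6)=-8, -2+2·(-6)=-14, -7+3·(-6)=-25, 6+4·(-6)=-18, 6+5·(-6)=-24, 2+6·(-6)=-34, 1+7·(-6)=-41) = 0 (attained by i=0)
Answer: p(2) = 16; p(-1) = 2; p(-6) = 0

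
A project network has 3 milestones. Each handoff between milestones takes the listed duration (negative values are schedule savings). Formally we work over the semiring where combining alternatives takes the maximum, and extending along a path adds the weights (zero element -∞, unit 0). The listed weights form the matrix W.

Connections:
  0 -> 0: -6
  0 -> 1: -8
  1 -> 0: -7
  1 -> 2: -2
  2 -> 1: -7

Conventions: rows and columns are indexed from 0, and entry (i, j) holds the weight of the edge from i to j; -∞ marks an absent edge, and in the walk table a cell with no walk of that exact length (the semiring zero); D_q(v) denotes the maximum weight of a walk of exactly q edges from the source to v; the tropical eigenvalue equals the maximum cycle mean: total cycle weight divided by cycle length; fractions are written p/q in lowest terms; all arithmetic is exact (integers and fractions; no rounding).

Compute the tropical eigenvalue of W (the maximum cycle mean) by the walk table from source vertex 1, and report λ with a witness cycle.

q=0: [-∞, 0, -∞]
q=1: [-7, -∞, -2]
q=2: [-13, -9, -∞]
q=3: [-16, -21, -11]
Optimal cycle mean attained by: cycle 1->2->1, total (-2) + (-7), length 2.
Answer: λ = -9/2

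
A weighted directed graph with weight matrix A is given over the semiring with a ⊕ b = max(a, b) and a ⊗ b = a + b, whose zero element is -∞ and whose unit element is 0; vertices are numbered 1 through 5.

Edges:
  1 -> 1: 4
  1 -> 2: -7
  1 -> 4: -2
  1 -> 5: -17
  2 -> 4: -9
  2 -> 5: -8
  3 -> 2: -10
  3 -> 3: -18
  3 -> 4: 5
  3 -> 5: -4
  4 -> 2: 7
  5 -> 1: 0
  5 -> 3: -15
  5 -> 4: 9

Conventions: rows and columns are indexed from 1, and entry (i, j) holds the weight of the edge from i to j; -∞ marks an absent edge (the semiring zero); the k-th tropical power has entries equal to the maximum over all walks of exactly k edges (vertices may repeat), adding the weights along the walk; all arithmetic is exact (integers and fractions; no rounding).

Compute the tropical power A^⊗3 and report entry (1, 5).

A^⊗2:
  [8, 5, -32, 2, -13]
  [-8, -2, -23, 1, -∞]
  [-4, 12, -19, 5, -18]
  [-∞, -∞, -∞, -2, -1]
  [4, 16, -33, -2, -17]
A^⊗3:
  [12, 9, -28, 6, -3]
  [-4, 8, -41, -10, -10]
  [0, 12, -33, 3, 4]
  [-1, 5, -16, 8, -∞]
  [8, 5, -32, 7, 8]
Key observation: the optimum is the walk 1->4->2->5, with weight (-2) + 7 + (-8) = -3.
Optimal value attained by: walk 1->4->2->5.
Answer: (A^⊗3)[1][5] = -3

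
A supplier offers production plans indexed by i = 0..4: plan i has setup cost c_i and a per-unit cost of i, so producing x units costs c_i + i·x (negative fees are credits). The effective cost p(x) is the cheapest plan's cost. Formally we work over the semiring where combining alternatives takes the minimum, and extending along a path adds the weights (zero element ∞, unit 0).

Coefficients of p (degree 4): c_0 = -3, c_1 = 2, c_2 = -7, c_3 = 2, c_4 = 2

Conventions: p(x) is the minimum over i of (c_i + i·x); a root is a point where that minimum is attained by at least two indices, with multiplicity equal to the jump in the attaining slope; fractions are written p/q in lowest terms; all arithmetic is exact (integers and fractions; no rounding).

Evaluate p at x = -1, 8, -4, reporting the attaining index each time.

p(-1) = min(-3+0·(-1)=-3, 2+1·(-1)=1, -7+2·(-1)=-9, 2+3·(-1)=-1, 2+4·(-1)=-2) = -9 (attained by i=2)
p(8) = min(-3+0·8=-3, 2+1·8=10, -7+2·8=9, 2+3·8=26, 2+4·8=34) = -3 (attained by i=0)
p(-4) = min(-3+0·(-4)=-3, 2+1·(-4)=-2, -7+2·(-4)=-15, 2+3·(-4)=-10, 2+4·(-4)=-14) = -15 (attained by i=2)
Answer: p(-1) = -9; p(8) = -3; p(-4) = -15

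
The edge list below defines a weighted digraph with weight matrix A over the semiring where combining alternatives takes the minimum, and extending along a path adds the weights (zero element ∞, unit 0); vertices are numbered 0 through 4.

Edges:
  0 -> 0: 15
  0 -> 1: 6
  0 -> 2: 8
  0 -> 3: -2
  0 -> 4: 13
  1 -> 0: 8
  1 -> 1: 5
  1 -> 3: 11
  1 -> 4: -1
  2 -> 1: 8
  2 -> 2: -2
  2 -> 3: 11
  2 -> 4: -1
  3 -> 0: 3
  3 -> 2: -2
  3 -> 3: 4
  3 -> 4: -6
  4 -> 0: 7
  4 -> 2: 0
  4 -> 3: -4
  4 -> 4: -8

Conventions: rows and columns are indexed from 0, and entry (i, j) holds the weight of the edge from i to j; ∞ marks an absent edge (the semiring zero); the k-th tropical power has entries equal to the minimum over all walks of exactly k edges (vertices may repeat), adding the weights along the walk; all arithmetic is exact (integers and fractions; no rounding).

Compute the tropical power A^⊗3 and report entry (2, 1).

A^⊗2:
  [1, 11, -4, 2, -8]
  [6, 10, -1, -5, -9]
  [6, 6, -4, -5, -9]
  [1, 6, -6, -10, -14]
  [-1, 8, -8, -12, -16]
A^⊗3:
  [-1, 4, -8, -12, -16]
  [-2, 7, -9, -13, -17]
  [-2, 4, -9, -13, -17]
  [-7, 2, -14, -18, -22]
  [-9, 0, -16, -20, -24]
Key observation: the optimum is the walk 2->2->2->1, with weight (-2) + (-2) + 8 = 4.
Optimal value attained by: walk 2->2->2->1.
Answer: (A^⊗3)[2][1] = 4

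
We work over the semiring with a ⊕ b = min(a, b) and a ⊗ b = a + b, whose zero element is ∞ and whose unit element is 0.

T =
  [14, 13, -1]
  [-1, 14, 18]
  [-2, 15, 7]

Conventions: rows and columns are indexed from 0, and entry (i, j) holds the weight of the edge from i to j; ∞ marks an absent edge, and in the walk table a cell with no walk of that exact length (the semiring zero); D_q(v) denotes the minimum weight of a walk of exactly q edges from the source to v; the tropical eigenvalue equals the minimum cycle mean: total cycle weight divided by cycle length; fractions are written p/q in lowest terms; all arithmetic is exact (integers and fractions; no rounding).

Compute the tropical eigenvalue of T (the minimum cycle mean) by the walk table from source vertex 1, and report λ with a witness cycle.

q=0: [∞, 0, ∞]
q=1: [-1, 14, 18]
q=2: [13, 12, -2]
q=3: [-4, 13, 5]
Optimal cycle mean attained by: cycle 0->2->0, total (-1) + (-2), length 2.
Answer: λ = -3/2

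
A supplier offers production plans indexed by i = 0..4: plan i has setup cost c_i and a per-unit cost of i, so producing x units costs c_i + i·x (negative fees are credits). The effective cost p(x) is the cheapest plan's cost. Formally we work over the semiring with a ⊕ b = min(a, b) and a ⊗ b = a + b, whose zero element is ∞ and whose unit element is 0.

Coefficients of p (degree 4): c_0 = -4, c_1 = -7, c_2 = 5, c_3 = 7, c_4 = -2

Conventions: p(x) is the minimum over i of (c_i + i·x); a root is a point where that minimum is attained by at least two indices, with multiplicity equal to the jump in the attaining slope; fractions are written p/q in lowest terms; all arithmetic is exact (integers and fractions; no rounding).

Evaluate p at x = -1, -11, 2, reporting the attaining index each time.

p(-1) = min(-4+0·(-1)=-4, -7+1·(-1)=-8, 5+2·(-1)=3, 7+3·(-1)=4, -2+4·(-1)=-6) = -8 (attained by i=1)
p(-11) = min(-4+0·(-11)=-4, -7+1·(-11)=-18, 5+2·(-11)=-17, 7+3·(-11)=-26, -2+4·(-11)=-46) = -46 (attained by i=4)
p(2) = min(-4+0·2=-4, -7+1·2=-5, 5+2·2=9, 7+3·2=13, -2+4·2=6) = -5 (attained by i=1)
Answer: p(-1) = -8; p(-11) = -46; p(2) = -5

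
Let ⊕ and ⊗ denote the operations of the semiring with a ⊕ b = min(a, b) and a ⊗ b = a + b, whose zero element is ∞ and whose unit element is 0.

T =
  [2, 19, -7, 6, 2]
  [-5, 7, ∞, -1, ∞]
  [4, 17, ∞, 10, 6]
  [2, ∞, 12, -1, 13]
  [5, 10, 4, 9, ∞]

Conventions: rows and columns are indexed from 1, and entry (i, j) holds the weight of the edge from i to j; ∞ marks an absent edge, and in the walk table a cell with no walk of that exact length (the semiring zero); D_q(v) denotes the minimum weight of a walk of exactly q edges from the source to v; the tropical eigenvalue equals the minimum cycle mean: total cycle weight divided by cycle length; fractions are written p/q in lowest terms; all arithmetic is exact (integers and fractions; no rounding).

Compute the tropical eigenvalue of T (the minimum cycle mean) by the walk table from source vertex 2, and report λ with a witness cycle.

q=0: [∞, 0, ∞, ∞, ∞]
q=1: [-5, 7, ∞, -1, ∞]
q=2: [-3, 14, -12, -2, -3]
q=3: [-8, 5, -10, -3, -6]
q=4: [-6, 4, -15, -4, -6]
q=5: [-11, 2, -13, -5, -9]
Optimal cycle mean attained by: cycle 1->3->1, total (-7) + 4, length 2.
Answer: λ = -3/2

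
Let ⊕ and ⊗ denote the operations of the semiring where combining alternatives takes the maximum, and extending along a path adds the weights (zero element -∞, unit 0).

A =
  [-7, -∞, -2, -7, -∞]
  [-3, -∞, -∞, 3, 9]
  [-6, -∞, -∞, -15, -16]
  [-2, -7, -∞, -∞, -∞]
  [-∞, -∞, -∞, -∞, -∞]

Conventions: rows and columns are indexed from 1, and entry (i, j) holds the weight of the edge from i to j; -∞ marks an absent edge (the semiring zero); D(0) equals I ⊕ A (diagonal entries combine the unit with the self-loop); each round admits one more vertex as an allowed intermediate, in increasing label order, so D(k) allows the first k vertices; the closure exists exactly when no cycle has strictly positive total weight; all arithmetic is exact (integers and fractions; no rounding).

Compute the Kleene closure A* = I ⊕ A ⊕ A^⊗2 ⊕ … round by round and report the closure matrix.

D(0):
  [0, -∞, -2, -7, -∞]
  [-3, 0, -∞, 3, 9]
  [-6, -∞, 0, -15, -16]
  [-2, -7, -∞, 0, -∞]
  [-∞, -∞, -∞, -∞, 0]
D(1):
  [0, -∞, -2, -7, -∞]
  [-3, 0, -5, 3, 9]
  [-6, -∞, 0, -13, -16]
  [-2, -7, -4, 0, -∞]
  [-∞, -∞, -∞, -∞, 0]
D(2):
  [0, -∞, -2, -7, -∞]
  [-3, 0, -5, 3, 9]
  [-6, -∞, 0, -13, -16]
  [-2, -7, -4, 0, 2]
  [-∞, -∞, -∞, -∞, 0]
D(3):
  [0, -∞, -2, -7, -18]
  [-3, 0, -5, 3, 9]
  [-6, -∞, 0, -13, -16]
  [-2, -7, -4, 0, 2]
  [-∞, -∞, -∞, -∞, 0]
D(4):
  [0, -14, -2, -7, -5]
  [1, 0, -1, 3, 9]
  [-6, -20, 0, -13, -11]
  [-2, -7, -4, 0, 2]
  [-∞, -∞, -∞, -∞, 0]
D(5):
  [0, -14, -2, -7, -5]
  [1, 0, -1, 3, 9]
  [-6, -20, 0, -13, -11]
  [-2, -7, -4, 0, 2]
  [-∞, -∞, -∞, -∞, 0]
Answer: A* = [[0, -14, -2, -7, -5], [1, 0, -1, 3, 9], [-6, -20, 0, -13, -11], [-2, -7, -4, 0, 2], [-∞, -∞, -∞, -∞, 0]]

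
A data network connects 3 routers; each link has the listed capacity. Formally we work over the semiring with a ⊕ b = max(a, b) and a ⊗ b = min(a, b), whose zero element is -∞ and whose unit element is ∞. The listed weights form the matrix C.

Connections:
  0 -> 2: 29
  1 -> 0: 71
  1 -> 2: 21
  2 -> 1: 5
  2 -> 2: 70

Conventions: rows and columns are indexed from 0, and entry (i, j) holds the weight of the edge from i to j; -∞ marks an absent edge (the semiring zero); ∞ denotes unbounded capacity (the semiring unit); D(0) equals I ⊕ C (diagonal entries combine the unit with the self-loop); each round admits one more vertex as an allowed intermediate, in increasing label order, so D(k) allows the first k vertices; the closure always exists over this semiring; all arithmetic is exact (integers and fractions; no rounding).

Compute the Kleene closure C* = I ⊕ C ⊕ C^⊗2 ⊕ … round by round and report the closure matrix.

D(0):
  [∞, -∞, 29]
  [71, ∞, 21]
  [-∞, 5, ∞]
D(1):
  [∞, -∞, 29]
  [71, ∞, 29]
  [-∞, 5, ∞]
D(2):
  [∞, -∞, 29]
  [71, ∞, 29]
  [5, 5, ∞]
D(3):
  [∞, 5, 29]
  [71, ∞, 29]
  [5, 5, ∞]
Answer: C* = [[∞, 5, 29], [71, ∞, 29], [5, 5, ∞]]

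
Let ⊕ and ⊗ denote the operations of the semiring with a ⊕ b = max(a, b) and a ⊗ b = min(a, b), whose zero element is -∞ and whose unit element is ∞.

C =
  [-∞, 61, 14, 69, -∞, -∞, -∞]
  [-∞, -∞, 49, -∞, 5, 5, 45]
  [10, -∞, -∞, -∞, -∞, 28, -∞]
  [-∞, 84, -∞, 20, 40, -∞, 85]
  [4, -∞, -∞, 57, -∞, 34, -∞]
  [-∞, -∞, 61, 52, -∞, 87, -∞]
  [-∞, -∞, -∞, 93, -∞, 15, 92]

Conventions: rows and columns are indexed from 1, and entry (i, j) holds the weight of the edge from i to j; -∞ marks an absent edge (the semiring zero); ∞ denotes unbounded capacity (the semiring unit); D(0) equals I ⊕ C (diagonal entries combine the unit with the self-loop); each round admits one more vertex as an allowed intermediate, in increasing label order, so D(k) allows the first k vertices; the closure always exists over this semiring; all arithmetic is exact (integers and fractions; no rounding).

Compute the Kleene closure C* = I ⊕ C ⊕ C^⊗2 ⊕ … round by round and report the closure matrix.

D(0):
  [∞, 61, 14, 69, -∞, -∞, -∞]
  [-∞, ∞, 49, -∞, 5, 5, 45]
  [10, -∞, ∞, -∞, -∞, 28, -∞]
  [-∞, 84, -∞, ∞, 40, -∞, 85]
  [4, -∞, -∞, 57, ∞, 34, -∞]
  [-∞, -∞, 61, 52, -∞, ∞, -∞]
  [-∞, -∞, -∞, 93, -∞, 15, ∞]
D(1):
  [∞, 61, 14, 69, -∞, -∞, -∞]
  [-∞, ∞, 49, -∞, 5, 5, 45]
  [10, 10, ∞, 10, -∞, 28, -∞]
  [-∞, 84, -∞, ∞, 40, -∞, 85]
  [4, 4, 4, 57, ∞, 34, -∞]
  [-∞, -∞, 61, 52, -∞, ∞, -∞]
  [-∞, -∞, -∞, 93, -∞, 15, ∞]
D(2):
  [∞, 61, 49, 69, 5, 5, 45]
  [-∞, ∞, 49, -∞, 5, 5, 45]
  [10, 10, ∞, 10, 5, 28, 10]
  [-∞, 84, 49, ∞, 40, 5, 85]
  [4, 4, 4, 57, ∞, 34, 4]
  [-∞, -∞, 61, 52, -∞, ∞, -∞]
  [-∞, -∞, -∞, 93, -∞, 15, ∞]
D(3):
  [∞, 61, 49, 69, 5, 28, 45]
  [10, ∞, 49, 10, 5, 28, 45]
  [10, 10, ∞, 10, 5, 28, 10]
  [10, 84, 49, ∞, 40, 28, 85]
  [4, 4, 4, 57, ∞, 34, 4]
  [10, 10, 61, 52, 5, ∞, 10]
  [-∞, -∞, -∞, 93, -∞, 15, ∞]
D(4):
  [∞, 69, 49, 69, 40, 28, 69]
  [10, ∞, 49, 10, 10, 28, 45]
  [10, 10, ∞, 10, 10, 28, 10]
  [10, 84, 49, ∞, 40, 28, 85]
  [10, 57, 49, 57, ∞, 34, 57]
  [10, 52, 61, 52, 40, ∞, 52]
  [10, 84, 49, 93, 40, 28, ∞]
D(5):
  [∞, 69, 49, 69, 40, 34, 69]
  [10, ∞, 49, 10, 10, 28, 45]
  [10, 10, ∞, 10, 10, 28, 10]
  [10, 84, 49, ∞, 40, 34, 85]
  [10, 57, 49, 57, ∞, 34, 57]
  [10, 52, 61, 52, 40, ∞, 52]
  [10, 84, 49, 93, 40, 34, ∞]
D(6):
  [∞, 69, 49, 69, 40, 34, 69]
  [10, ∞, 49, 28, 28, 28, 45]
  [10, 28, ∞, 28, 28, 28, 28]
  [10, 84, 49, ∞, 40, 34, 85]
  [10, 57, 49, 57, ∞, 34, 57]
  [10, 52, 61, 52, 40, ∞, 52]
  [10, 84, 49, 93, 40, 34, ∞]
D(7):
  [∞, 69, 49, 69, 40, 34, 69]
  [10, ∞, 49, 45, 40, 34, 45]
  [10, 28, ∞, 28, 28, 28, 28]
  [10, 84, 49, ∞, 40, 34, 85]
  [10, 57, 49, 57, ∞, 34, 57]
  [10, 52, 61, 52, 40, ∞, 52]
  [10, 84, 49, 93, 40, 34, ∞]
Answer: C* = [[∞, 69, 49, 69, 40, 34, 69], [10, ∞, 49, 45, 40, 34, 45], [10, 28, ∞, 28, 28, 28, 28], [10, 84, 49, ∞, 40, 34, 85], [10, 57, 49, 57, ∞, 34, 57], [10, 52, 61, 52, 40, ∞, 52], [10, 84, 49, 93, 40, 34, ∞]]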